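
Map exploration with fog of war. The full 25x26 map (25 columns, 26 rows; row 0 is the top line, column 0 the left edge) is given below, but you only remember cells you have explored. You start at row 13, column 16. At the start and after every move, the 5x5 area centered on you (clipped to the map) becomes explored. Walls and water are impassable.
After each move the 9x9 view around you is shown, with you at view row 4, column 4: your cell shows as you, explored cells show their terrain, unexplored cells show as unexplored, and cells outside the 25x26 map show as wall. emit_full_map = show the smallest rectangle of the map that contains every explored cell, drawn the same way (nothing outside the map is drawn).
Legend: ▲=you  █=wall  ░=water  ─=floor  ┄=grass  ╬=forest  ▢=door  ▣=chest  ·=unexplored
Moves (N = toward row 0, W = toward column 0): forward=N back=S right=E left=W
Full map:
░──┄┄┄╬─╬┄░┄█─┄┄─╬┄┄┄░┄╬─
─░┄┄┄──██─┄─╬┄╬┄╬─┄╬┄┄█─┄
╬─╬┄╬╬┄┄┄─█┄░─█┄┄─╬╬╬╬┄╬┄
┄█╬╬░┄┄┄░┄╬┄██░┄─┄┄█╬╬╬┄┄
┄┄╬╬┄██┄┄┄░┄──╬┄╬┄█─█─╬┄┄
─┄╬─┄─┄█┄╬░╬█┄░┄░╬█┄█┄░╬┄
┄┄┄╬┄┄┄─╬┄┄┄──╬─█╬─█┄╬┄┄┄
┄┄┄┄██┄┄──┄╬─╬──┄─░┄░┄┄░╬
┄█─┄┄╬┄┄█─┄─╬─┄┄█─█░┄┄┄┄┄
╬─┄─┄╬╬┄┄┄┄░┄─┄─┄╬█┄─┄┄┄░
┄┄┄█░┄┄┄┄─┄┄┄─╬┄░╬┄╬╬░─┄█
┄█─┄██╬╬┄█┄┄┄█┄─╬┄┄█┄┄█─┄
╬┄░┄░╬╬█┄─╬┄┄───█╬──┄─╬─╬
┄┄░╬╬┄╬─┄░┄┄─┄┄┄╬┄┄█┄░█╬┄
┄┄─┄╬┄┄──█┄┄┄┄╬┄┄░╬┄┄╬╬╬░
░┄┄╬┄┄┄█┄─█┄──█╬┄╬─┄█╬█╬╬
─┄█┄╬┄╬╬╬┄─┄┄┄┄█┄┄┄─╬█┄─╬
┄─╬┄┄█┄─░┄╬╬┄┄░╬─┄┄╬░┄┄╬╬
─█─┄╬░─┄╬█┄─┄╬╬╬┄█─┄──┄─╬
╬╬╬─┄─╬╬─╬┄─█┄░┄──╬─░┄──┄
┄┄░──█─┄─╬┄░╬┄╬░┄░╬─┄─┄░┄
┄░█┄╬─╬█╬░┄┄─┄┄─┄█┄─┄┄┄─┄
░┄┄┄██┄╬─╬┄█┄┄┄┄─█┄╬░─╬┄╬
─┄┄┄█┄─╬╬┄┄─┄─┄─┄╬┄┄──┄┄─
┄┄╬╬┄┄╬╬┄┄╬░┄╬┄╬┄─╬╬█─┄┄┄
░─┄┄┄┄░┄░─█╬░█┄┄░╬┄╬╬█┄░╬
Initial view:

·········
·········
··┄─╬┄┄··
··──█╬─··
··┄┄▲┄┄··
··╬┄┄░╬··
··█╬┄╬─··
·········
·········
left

·········
·········
··█┄─╬┄┄·
··───█╬─·
··┄┄▲╬┄┄·
··┄╬┄┄░╬·
··─█╬┄╬─·
·········
·········

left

·········
·········
··┄█┄─╬┄┄
··┄───█╬─
··─┄▲┄╬┄┄
··┄┄╬┄┄░╬
··──█╬┄╬─
·········
·········

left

·········
·········
··┄┄█┄─╬┄
··┄┄───█╬
··┄─▲┄┄╬┄
··┄┄┄╬┄┄░
··┄──█╬┄╬
·········
·········

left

·········
·········
··┄┄┄█┄─╬
··╬┄┄───█
··┄┄▲┄┄┄╬
··┄┄┄┄╬┄┄
··█┄──█╬┄
·········
·········

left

·········
·········
··█┄┄┄█┄─
··─╬┄┄───
··░┄▲─┄┄┄
··█┄┄┄┄╬┄
··─█┄──█╬
·········
·········

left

·········
·········
··┄█┄┄┄█┄
··┄─╬┄┄──
··┄░▲┄─┄┄
··─█┄┄┄┄╬
··┄─█┄──█
·········
·········

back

·········
··┄█┄┄┄█┄
··┄─╬┄┄──
··┄░┄┄─┄┄
··─█▲┄┄┄╬
··┄─█┄──█
··╬┄─┄┄··
·········
·········

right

·········
·┄█┄┄┄█┄─
·┄─╬┄┄───
·┄░┄┄─┄┄┄
·─█┄▲┄┄╬┄
·┄─█┄──█╬
·╬┄─┄┄┄··
·········
·········

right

·········
┄█┄┄┄█┄─╬
┄─╬┄┄───█
┄░┄┄─┄┄┄╬
─█┄┄▲┄╬┄┄
┄─█┄──█╬┄
╬┄─┄┄┄┄··
·········
·········

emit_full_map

┄█┄┄┄█┄─╬┄┄
┄─╬┄┄───█╬─
┄░┄┄─┄┄┄╬┄┄
─█┄┄▲┄╬┄┄░╬
┄─█┄──█╬┄╬─
╬┄─┄┄┄┄····

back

┄█┄┄┄█┄─╬
┄─╬┄┄───█
┄░┄┄─┄┄┄╬
─█┄┄┄┄╬┄┄
┄─█┄▲─█╬┄
╬┄─┄┄┄┄··
··╬╬┄┄░··
·········
·········

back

┄─╬┄┄───█
┄░┄┄─┄┄┄╬
─█┄┄┄┄╬┄┄
┄─█┄──█╬┄
╬┄─┄▲┄┄··
··╬╬┄┄░··
··┄─┄╬╬··
·········
·········

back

┄░┄┄─┄┄┄╬
─█┄┄┄┄╬┄┄
┄─█┄──█╬┄
╬┄─┄┄┄┄··
··╬╬▲┄░··
··┄─┄╬╬··
··┄─█┄░··
·········
·········

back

─█┄┄┄┄╬┄┄
┄─█┄──█╬┄
╬┄─┄┄┄┄··
··╬╬┄┄░··
··┄─▲╬╬··
··┄─█┄░··
··┄░╬┄╬··
·········
·········

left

·─█┄┄┄┄╬┄
·┄─█┄──█╬
·╬┄─┄┄┄┄·
··┄╬╬┄┄░·
··█┄▲┄╬╬·
··╬┄─█┄░·
··╬┄░╬┄╬·
·········
·········

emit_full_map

┄█┄┄┄█┄─╬┄┄
┄─╬┄┄───█╬─
┄░┄┄─┄┄┄╬┄┄
─█┄┄┄┄╬┄┄░╬
┄─█┄──█╬┄╬─
╬┄─┄┄┄┄····
·┄╬╬┄┄░····
·█┄▲┄╬╬····
·╬┄─█┄░····
·╬┄░╬┄╬····

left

··─█┄┄┄┄╬
··┄─█┄──█
··╬┄─┄┄┄┄
··░┄╬╬┄┄░
··╬█▲─┄╬╬
··─╬┄─█┄░
··─╬┄░╬┄╬
·········
·········

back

··┄─█┄──█
··╬┄─┄┄┄┄
··░┄╬╬┄┄░
··╬█┄─┄╬╬
··─╬▲─█┄░
··─╬┄░╬┄╬
··╬░┄┄─··
·········
·········

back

··╬┄─┄┄┄┄
··░┄╬╬┄┄░
··╬█┄─┄╬╬
··─╬┄─█┄░
··─╬▲░╬┄╬
··╬░┄┄─··
··─╬┄█┄··
·········
·········

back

··░┄╬╬┄┄░
··╬█┄─┄╬╬
··─╬┄─█┄░
··─╬┄░╬┄╬
··╬░▲┄─··
··─╬┄█┄··
··╬┄┄─┄··
·········
·········

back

··╬█┄─┄╬╬
··─╬┄─█┄░
··─╬┄░╬┄╬
··╬░┄┄─··
··─╬▲█┄··
··╬┄┄─┄··
··┄┄╬░┄··
·········
█████████

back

··─╬┄─█┄░
··─╬┄░╬┄╬
··╬░┄┄─··
··─╬┄█┄··
··╬┄▲─┄··
··┄┄╬░┄··
··░─█╬░··
█████████
█████████

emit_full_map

┄█┄┄┄█┄─╬┄┄
┄─╬┄┄───█╬─
┄░┄┄─┄┄┄╬┄┄
─█┄┄┄┄╬┄┄░╬
┄─█┄──█╬┄╬─
╬┄─┄┄┄┄····
░┄╬╬┄┄░····
╬█┄─┄╬╬····
─╬┄─█┄░····
─╬┄░╬┄╬····
╬░┄┄─······
─╬┄█┄······
╬┄▲─┄······
┄┄╬░┄······
░─█╬░······


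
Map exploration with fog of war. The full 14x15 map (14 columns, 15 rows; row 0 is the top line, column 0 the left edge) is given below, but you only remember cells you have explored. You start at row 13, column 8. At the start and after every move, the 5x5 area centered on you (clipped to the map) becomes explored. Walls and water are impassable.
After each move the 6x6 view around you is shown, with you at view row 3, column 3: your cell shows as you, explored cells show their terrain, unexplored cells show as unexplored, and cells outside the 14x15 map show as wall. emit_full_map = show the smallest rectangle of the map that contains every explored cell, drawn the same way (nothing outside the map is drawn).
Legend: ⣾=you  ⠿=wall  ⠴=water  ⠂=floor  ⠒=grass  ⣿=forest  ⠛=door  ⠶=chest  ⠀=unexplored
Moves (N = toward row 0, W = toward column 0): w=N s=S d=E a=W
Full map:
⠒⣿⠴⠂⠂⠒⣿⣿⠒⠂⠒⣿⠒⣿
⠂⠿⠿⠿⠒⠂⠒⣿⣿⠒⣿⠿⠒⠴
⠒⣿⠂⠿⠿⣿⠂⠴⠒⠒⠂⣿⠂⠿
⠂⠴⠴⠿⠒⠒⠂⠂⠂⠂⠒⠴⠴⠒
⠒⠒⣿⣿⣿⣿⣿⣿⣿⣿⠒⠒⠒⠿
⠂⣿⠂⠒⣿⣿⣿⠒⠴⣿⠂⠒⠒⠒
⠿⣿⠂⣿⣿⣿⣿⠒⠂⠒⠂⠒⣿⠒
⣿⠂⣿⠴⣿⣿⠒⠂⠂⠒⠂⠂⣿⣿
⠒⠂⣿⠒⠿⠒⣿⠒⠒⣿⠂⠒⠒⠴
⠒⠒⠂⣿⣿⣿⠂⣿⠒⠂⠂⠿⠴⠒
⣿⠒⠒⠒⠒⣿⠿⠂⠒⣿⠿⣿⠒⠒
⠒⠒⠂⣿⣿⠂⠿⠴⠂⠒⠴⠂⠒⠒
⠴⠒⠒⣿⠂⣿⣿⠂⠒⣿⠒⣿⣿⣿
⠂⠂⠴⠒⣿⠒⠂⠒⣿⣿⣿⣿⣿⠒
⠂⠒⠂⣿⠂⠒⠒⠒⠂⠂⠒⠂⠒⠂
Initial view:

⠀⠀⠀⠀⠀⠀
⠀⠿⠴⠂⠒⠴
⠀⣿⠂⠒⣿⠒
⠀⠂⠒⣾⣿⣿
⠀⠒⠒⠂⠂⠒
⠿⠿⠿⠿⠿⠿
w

⠀⠀⠀⠀⠀⠀
⠀⠿⠂⠒⣿⠿
⠀⠿⠴⠂⠒⠴
⠀⣿⠂⣾⣿⠒
⠀⠂⠒⣿⣿⣿
⠀⠒⠒⠂⠂⠒

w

⠀⠀⠀⠀⠀⠀
⠀⠂⣿⠒⠂⠂
⠀⠿⠂⠒⣿⠿
⠀⠿⠴⣾⠒⠴
⠀⣿⠂⠒⣿⠒
⠀⠂⠒⣿⣿⣿

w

⠀⠀⠀⠀⠀⠀
⠀⣿⠒⠒⣿⠂
⠀⠂⣿⠒⠂⠂
⠀⠿⠂⣾⣿⠿
⠀⠿⠴⠂⠒⠴
⠀⣿⠂⠒⣿⠒

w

⠀⠀⠀⠀⠀⠀
⠀⠒⠂⠂⠒⠂
⠀⣿⠒⠒⣿⠂
⠀⠂⣿⣾⠂⠂
⠀⠿⠂⠒⣿⠿
⠀⠿⠴⠂⠒⠴

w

⠀⠀⠀⠀⠀⠀
⠀⣿⠒⠂⠒⠂
⠀⠒⠂⠂⠒⠂
⠀⣿⠒⣾⣿⠂
⠀⠂⣿⠒⠂⠂
⠀⠿⠂⠒⣿⠿

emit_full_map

⣿⠒⠂⠒⠂
⠒⠂⠂⠒⠂
⣿⠒⣾⣿⠂
⠂⣿⠒⠂⠂
⠿⠂⠒⣿⠿
⠿⠴⠂⠒⠴
⣿⠂⠒⣿⠒
⠂⠒⣿⣿⣿
⠒⠒⠂⠂⠒

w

⠀⠀⠀⠀⠀⠀
⠀⣿⠒⠴⣿⠂
⠀⣿⠒⠂⠒⠂
⠀⠒⠂⣾⠒⠂
⠀⣿⠒⠒⣿⠂
⠀⠂⣿⠒⠂⠂

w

⠀⠀⠀⠀⠀⠀
⠀⣿⣿⣿⣿⠒
⠀⣿⠒⠴⣿⠂
⠀⣿⠒⣾⠒⠂
⠀⠒⠂⠂⠒⠂
⠀⣿⠒⠒⣿⠂

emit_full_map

⣿⣿⣿⣿⠒
⣿⠒⠴⣿⠂
⣿⠒⣾⠒⠂
⠒⠂⠂⠒⠂
⣿⠒⠒⣿⠂
⠂⣿⠒⠂⠂
⠿⠂⠒⣿⠿
⠿⠴⠂⠒⠴
⣿⠂⠒⣿⠒
⠂⠒⣿⣿⣿
⠒⠒⠂⠂⠒


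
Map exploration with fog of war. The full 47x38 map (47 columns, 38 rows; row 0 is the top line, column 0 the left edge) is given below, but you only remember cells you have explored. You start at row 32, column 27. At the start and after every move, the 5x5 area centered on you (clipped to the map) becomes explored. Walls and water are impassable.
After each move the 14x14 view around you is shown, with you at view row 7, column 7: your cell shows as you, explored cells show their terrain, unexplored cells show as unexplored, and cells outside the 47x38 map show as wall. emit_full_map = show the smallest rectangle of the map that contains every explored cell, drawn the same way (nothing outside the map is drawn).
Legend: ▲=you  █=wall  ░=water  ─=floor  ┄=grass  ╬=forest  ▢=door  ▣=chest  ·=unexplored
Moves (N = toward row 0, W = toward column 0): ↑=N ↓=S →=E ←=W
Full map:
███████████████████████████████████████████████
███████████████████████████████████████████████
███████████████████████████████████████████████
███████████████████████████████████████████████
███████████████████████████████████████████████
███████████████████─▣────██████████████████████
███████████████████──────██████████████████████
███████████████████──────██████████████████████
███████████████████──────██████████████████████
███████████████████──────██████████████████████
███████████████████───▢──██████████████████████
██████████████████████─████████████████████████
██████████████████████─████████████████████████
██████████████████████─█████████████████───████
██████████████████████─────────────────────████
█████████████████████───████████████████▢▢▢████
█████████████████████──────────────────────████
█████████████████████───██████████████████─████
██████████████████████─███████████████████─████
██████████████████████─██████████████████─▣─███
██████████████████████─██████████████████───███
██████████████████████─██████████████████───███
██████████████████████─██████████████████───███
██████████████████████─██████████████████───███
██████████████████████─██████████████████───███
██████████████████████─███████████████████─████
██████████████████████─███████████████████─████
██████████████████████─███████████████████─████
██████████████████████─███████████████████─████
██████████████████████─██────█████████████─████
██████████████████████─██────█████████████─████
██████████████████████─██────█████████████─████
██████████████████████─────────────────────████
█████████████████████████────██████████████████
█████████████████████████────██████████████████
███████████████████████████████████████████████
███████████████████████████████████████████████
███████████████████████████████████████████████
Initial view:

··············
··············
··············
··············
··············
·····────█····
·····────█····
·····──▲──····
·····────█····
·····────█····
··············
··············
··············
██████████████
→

··············
··············
··············
··············
··············
····────██····
····────██····
····───▲──····
····────██····
····────██····
··············
··············
··············
██████████████

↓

··············
··············
··············
··············
····────██····
····────██····
····──────····
····───▲██····
····────██····
·····█████····
··············
··············
██████████████
██████████████

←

··············
··············
··············
··············
·····────██···
·····────██···
·····──────···
·····──▲─██···
·····────██···
·····██████···
··············
··············
██████████████
██████████████

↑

··············
··············
··············
··············
··············
·····────██···
·····────██···
·····──▲───···
·····────██···
·····────██···
·····██████···
··············
··············
██████████████

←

··············
··············
··············
··············
··············
·····█────██··
·····█────██··
·····──▲────··
·····█────██··
·····█────██··
······██████··
··············
··············
██████████████

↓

··············
··············
··············
··············
·····█────██··
·····█────██··
·····───────··
·····█─▲──██··
·····█────██··
·····███████··
··············
··············
██████████████
██████████████

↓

··············
··············
··············
·····█────██··
·····█────██··
·····───────··
·····█────██··
·····█─▲──██··
·····███████··
·····█████····
··············
██████████████
██████████████
██████████████

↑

··············
··············
··············
··············
·····█────██··
·····█────██··
·····───────··
·····█─▲──██··
·····█────██··
·····███████··
·····█████····
··············
██████████████
██████████████

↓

··············
··············
··············
·····█────██··
·····█────██··
·····───────··
·····█────██··
·····█─▲──██··
·····███████··
·····█████····
··············
██████████████
██████████████
██████████████

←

··············
··············
··············
······█────██·
······█────██·
·····────────·
·····██────██·
·····██▲───██·
·····████████·
·····██████···
··············
██████████████
██████████████
██████████████

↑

··············
··············
··············
··············
······█────██·
·····██────██·
·····────────·
·····██▲───██·
·····██────██·
·····████████·
·····██████···
··············
██████████████
██████████████

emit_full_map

·█────██
██────██
────────
██▲───██
██────██
████████
██████··

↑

··············
··············
··············
··············
··············
·····██────██·
·····██────██·
·····──▲─────·
·····██────██·
·····██────██·
·····████████·
·····██████···
··············
██████████████

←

··············
··············
··············
··············
··············
·····─██────██
·····─██────██
·····──▲──────
·····███────██
·····███────██
······████████
······██████··
··············
██████████████

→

··············
··············
··············
··············
··············
····─██────██·
····─██────██·
····───▲─────·
····███────██·
····███────██·
·····████████·
·····██████···
··············
██████████████

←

··············
··············
··············
··············
··············
·····─██────██
·····─██────██
·····──▲──────
·····███────██
·····███────██
······████████
······██████··
··············
██████████████

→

··············
··············
··············
··············
··············
····─██────██·
····─██────██·
····───▲─────·
····███────██·
····███────██·
·····████████·
·····██████···
··············
██████████████

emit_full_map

─██────██
─██────██
───▲─────
███────██
███────██
·████████
·██████··


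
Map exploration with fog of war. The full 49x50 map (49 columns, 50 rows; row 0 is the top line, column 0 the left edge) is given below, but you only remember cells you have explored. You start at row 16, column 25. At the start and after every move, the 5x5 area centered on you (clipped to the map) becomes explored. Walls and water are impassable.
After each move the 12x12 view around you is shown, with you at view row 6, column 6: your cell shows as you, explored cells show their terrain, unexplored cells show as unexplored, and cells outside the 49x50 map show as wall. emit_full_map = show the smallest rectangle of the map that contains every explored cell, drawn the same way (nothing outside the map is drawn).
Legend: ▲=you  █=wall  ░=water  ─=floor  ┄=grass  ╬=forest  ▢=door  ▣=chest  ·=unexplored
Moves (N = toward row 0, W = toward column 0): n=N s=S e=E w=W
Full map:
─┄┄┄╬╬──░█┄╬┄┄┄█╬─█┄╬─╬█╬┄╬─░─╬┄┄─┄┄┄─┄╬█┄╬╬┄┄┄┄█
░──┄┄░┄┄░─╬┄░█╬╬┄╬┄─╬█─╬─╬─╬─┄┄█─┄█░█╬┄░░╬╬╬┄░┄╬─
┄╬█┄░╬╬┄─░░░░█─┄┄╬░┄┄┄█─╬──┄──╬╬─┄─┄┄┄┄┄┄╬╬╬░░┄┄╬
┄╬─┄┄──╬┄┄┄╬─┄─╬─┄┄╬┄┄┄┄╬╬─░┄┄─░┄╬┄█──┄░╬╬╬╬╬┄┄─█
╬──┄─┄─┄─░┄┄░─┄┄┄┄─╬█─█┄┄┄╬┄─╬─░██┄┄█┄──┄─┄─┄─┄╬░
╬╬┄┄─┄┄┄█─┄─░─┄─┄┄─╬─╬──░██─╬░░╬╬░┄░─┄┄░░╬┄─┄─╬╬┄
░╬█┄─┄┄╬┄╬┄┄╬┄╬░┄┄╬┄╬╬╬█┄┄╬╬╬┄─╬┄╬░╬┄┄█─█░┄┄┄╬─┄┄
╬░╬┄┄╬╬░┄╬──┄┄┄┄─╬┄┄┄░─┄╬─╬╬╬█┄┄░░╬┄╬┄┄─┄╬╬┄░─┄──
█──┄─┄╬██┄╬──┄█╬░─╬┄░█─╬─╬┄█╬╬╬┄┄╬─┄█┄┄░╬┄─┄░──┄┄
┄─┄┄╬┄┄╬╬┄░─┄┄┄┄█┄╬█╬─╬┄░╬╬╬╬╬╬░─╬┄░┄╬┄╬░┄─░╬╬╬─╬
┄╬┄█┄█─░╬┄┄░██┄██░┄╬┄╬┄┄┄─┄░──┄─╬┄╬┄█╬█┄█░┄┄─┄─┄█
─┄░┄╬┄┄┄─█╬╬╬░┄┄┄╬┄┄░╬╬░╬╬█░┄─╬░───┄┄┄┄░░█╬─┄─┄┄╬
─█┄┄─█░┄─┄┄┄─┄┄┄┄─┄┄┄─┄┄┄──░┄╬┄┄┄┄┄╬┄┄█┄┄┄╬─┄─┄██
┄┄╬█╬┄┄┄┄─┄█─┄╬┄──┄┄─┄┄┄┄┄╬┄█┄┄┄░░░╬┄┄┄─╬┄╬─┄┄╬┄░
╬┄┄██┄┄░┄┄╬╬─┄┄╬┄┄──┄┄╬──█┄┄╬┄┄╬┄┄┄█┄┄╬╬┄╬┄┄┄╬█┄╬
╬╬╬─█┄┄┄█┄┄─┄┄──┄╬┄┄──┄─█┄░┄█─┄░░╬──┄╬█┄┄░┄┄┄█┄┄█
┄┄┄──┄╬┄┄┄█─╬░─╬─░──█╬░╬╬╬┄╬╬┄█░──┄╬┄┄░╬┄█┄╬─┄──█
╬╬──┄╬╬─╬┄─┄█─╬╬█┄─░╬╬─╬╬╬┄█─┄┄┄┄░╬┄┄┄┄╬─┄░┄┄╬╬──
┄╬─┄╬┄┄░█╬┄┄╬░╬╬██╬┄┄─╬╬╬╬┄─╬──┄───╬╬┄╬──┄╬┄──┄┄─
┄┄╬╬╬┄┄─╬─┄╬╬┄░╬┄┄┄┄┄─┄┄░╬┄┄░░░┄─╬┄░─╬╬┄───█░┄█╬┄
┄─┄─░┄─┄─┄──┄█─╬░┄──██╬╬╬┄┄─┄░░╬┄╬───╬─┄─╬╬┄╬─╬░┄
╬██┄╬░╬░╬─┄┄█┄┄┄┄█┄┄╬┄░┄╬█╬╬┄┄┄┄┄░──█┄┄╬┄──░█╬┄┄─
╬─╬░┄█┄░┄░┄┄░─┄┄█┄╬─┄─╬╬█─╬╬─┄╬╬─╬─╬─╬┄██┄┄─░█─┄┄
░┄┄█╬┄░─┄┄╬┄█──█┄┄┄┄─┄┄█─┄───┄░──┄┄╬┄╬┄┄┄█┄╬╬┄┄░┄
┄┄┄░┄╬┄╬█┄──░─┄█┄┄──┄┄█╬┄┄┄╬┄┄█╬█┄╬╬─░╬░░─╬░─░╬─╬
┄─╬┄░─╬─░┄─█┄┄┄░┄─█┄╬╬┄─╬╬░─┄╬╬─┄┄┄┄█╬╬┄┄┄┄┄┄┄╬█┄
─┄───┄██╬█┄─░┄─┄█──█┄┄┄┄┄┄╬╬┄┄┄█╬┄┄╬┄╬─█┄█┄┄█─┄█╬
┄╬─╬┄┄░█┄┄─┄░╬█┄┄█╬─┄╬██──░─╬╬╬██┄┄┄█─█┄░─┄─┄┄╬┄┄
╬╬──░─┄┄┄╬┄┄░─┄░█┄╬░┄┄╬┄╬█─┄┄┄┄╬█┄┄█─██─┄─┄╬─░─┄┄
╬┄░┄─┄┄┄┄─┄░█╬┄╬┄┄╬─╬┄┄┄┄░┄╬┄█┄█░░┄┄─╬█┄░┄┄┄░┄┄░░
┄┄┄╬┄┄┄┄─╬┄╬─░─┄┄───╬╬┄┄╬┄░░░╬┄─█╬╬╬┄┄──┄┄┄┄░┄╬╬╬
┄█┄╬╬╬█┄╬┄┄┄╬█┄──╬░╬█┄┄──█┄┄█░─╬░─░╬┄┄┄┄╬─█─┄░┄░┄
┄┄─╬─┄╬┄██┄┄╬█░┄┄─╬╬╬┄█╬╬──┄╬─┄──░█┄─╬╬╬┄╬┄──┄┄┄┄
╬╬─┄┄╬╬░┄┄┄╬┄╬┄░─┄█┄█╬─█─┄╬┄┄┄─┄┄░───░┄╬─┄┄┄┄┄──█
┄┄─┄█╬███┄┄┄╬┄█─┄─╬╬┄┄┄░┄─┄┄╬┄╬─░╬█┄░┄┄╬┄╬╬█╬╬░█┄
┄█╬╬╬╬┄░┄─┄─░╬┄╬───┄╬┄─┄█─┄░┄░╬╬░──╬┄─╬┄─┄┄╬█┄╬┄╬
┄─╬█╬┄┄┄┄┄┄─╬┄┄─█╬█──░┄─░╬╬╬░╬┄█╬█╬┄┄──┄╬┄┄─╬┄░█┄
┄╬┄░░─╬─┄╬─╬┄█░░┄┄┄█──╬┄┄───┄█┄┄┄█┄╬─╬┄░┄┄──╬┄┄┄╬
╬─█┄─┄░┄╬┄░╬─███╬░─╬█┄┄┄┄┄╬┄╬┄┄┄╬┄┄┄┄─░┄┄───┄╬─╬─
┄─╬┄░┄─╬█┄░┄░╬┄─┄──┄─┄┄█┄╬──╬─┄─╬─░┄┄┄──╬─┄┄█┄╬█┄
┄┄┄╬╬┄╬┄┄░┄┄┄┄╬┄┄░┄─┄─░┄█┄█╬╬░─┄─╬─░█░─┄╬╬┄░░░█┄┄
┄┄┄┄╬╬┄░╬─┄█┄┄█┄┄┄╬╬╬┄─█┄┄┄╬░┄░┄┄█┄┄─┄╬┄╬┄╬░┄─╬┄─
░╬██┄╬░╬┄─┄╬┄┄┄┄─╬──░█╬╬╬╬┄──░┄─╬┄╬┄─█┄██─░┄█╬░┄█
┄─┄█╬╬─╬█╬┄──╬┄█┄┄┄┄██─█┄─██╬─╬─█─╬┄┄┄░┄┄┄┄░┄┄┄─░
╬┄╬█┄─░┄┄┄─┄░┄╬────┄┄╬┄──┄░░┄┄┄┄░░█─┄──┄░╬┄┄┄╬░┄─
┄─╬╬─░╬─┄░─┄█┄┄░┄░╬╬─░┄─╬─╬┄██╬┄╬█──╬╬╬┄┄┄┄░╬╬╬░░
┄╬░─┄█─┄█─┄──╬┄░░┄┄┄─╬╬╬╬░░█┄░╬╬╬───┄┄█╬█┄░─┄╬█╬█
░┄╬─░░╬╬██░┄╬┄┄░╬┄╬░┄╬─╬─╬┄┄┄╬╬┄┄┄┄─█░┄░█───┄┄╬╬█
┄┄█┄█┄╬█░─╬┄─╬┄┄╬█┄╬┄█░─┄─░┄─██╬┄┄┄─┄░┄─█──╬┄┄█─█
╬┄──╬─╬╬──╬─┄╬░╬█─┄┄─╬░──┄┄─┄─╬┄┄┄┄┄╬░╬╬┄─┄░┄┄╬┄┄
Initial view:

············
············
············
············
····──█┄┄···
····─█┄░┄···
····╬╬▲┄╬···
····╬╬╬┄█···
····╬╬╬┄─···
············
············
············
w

············
············
············
············
····╬──█┄┄··
····┄─█┄░┄··
····░╬▲╬┄╬··
····─╬╬╬┄█··
····╬╬╬╬┄─··
············
············
············

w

············
············
············
············
····┄╬──█┄┄·
····─┄─█┄░┄·
····╬░▲╬╬┄╬·
····╬─╬╬╬┄█·
····─╬╬╬╬┄─·
············
············
············

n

············
············
············
············
····┄┄┄┄┄···
····┄╬──█┄┄·
····─┄▲█┄░┄·
····╬░╬╬╬┄╬·
····╬─╬╬╬┄█·
····─╬╬╬╬┄─·
············
············

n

············
············
············
············
····─┄┄┄─···
····┄┄┄┄┄···
····┄╬▲─█┄┄·
····─┄─█┄░┄·
····╬░╬╬╬┄╬·
····╬─╬╬╬┄█·
····─╬╬╬╬┄─·
············

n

············
············
············
············
····╬╬░╬╬···
····─┄┄┄─···
····┄┄▲┄┄···
····┄╬──█┄┄·
····─┄─█┄░┄·
····╬░╬╬╬┄╬·
····╬─╬╬╬┄█·
····─╬╬╬╬┄─·

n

············
············
············
············
····╬┄┄┄─···
····╬╬░╬╬···
····─┄▲┄─···
····┄┄┄┄┄···
····┄╬──█┄┄·
····─┄─█┄░┄·
····╬░╬╬╬┄╬·
····╬─╬╬╬┄█·

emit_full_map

╬┄┄┄─··
╬╬░╬╬··
─┄▲┄─··
┄┄┄┄┄··
┄╬──█┄┄
─┄─█┄░┄
╬░╬╬╬┄╬
╬─╬╬╬┄█
─╬╬╬╬┄─

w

············
············
············
············
····┄╬┄┄┄─··
····░╬╬░╬╬··
····┄─▲┄┄─··
····─┄┄┄┄┄··
····┄┄╬──█┄┄
·····─┄─█┄░┄
·····╬░╬╬╬┄╬
·····╬─╬╬╬┄█

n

············
············
············
············
····╬─╬┄░···
····┄╬┄┄┄─··
····░╬▲░╬╬··
····┄─┄┄┄─··
····─┄┄┄┄┄··
····┄┄╬──█┄┄
·····─┄─█┄░┄
·····╬░╬╬╬┄╬

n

············
············
············
············
····░█─╬─···
····╬─╬┄░···
····┄╬▲┄┄─··
····░╬╬░╬╬··
····┄─┄┄┄─··
····─┄┄┄┄┄··
····┄┄╬──█┄┄
·····─┄─█┄░┄

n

············
············
············
············
····┄░─┄╬···
····░█─╬─···
····╬─▲┄░···
····┄╬┄┄┄─··
····░╬╬░╬╬··
····┄─┄┄┄─··
····─┄┄┄┄┄··
····┄┄╬──█┄┄

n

············
············
············
············
····╬╬╬█┄···
····┄░─┄╬···
····░█▲╬─···
····╬─╬┄░···
····┄╬┄┄┄─··
····░╬╬░╬╬··
····┄─┄┄┄─··
····─┄┄┄┄┄··

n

············
············
············
············
····─╬──░···
····╬╬╬█┄···
····┄░▲┄╬···
····░█─╬─···
····╬─╬┄░···
····┄╬┄┄┄─··
····░╬╬░╬╬··
····┄─┄┄┄─··

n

············
············
············
············
····█─█┄┄···
····─╬──░···
····╬╬▲█┄···
····┄░─┄╬···
····░█─╬─···
····╬─╬┄░···
····┄╬┄┄┄─··
····░╬╬░╬╬··

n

████████████
············
············
············
····┄┄┄┄╬···
····█─█┄┄···
····─╬▲─░···
····╬╬╬█┄···
····┄░─┄╬···
····░█─╬─···
····╬─╬┄░···
····┄╬┄┄┄─··

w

████████████
············
············
············
····╬┄┄┄┄╬··
····╬█─█┄┄··
····╬─▲──░··
····┄╬╬╬█┄··
····┄┄░─┄╬··
·····░█─╬─··
·····╬─╬┄░··
·····┄╬┄┄┄─·

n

████████████
████████████
············
············
····┄┄┄█─···
····╬┄┄┄┄╬··
····╬█▲█┄┄··
····╬─╬──░··
····┄╬╬╬█┄··
····┄┄░─┄╬··
·····░█─╬─··
·····╬─╬┄░··

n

████████████
████████████
████████████
············
····─╬█─╬···
····┄┄┄█─···
····╬┄▲┄┄╬··
····╬█─█┄┄··
····╬─╬──░··
····┄╬╬╬█┄··
····┄┄░─┄╬··
·····░█─╬─··

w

████████████
████████████
████████████
············
····┄─╬█─╬··
····░┄┄┄█─··
····┄╬▲┄┄┄╬·
····─╬█─█┄┄·
····─╬─╬──░·
·····┄╬╬╬█┄·
·····┄┄░─┄╬·
······░█─╬─·

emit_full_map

┄─╬█─╬····
░┄┄┄█─····
┄╬▲┄┄┄╬···
─╬█─█┄┄···
─╬─╬──░···
·┄╬╬╬█┄···
·┄┄░─┄╬···
··░█─╬─···
··╬─╬┄░···
··┄╬┄┄┄─··
··░╬╬░╬╬··
··┄─┄┄┄─··
··─┄┄┄┄┄··
··┄┄╬──█┄┄
···─┄─█┄░┄
···╬░╬╬╬┄╬
···╬─╬╬╬┄█
···─╬╬╬╬┄─
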